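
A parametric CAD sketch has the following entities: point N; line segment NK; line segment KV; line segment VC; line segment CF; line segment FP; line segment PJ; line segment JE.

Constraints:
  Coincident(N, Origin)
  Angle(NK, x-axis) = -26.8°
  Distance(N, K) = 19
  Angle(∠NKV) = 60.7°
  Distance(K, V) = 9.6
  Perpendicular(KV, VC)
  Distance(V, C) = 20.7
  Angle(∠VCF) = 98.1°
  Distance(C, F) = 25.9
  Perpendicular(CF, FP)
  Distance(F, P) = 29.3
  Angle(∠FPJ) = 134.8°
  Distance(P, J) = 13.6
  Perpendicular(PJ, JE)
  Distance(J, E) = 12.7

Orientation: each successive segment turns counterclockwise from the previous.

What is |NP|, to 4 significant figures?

36.32

N is at the origin; NK runs at -26.8° with length 19.0, so K = (16.96, -8.567). ∠NKV = 60.7° gives KV at 92.50° from the x-axis; with |KV| = 9.6, V = (16.54, 1.024). KV ⟂ VC, so VC runs at -177.5°; with |VC| = 20.7, C = (-4.140, 0.1213). ∠VCF = 98.1° gives CF at -95.60° from the x-axis; with |CF| = 25.9, F = (-6.667, -25.66). CF ⟂ FP, so FP runs at -5.600°; with |FP| = 29.3, P = (22.49, -28.51). Then |NP| = |P − N| = 36.32.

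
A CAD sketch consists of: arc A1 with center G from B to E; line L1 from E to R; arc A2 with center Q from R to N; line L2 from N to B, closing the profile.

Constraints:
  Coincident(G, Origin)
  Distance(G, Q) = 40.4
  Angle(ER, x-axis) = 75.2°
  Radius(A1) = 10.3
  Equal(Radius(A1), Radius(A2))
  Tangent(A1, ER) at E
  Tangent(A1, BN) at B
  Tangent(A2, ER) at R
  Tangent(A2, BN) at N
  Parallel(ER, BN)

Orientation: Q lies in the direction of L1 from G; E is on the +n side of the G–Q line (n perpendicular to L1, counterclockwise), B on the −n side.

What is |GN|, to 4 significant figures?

41.69

The slot axis is L1's direction at 75.2°, so u = (cos 75.2°, sin 75.2°) = (0.2554, 0.9668) and n = (−sin 75.2°, cos 75.2°) = (-0.9668, 0.2554). G is at the origin and Q lies 40.4 along u from G, so Q = 40.4·u = (10.32, 39.06). Tangency of A1 to both parallel lines with radius 10.3 puts E and B at G ± 10.3·n: E = (-9.958, 2.631), B = (9.958, -2.631). Equal radii place R and N the same way about Q: R = Q + 10.3·n = (0.3617, 41.69), N = Q − 10.3·n = (20.28, 36.43). Then |GN| = |N − G| = 41.69.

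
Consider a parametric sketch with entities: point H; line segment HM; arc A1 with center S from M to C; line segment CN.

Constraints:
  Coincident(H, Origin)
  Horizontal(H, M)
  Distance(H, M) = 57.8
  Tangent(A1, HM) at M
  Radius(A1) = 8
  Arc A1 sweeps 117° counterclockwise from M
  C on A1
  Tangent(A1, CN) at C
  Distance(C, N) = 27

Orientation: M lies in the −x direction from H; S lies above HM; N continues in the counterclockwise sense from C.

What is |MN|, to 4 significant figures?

36.06

H is at the origin; HM is horizontal with |HM| = 57.8 and M on the −x side, so M = (-57.80, 0.000). The tangent condition forces SM to be normal to HM, so S = M + (0, 8) = (-57.80, 8.000). On A1, M sits at bearing -90° from S; a 117° counterclockwise sweep puts C at bearing 27°, so C = S + 8.0·(cos 27°, sin 27°) = (-50.67, 11.63). Tangency of A1 to CN means the radius SC is perpendicular to CN, so CN runs along (−sin 27°, cos 27°); with |CN| = 27.0, N = (-62.93, 35.69). Then |MN| = |N − M| = 36.06.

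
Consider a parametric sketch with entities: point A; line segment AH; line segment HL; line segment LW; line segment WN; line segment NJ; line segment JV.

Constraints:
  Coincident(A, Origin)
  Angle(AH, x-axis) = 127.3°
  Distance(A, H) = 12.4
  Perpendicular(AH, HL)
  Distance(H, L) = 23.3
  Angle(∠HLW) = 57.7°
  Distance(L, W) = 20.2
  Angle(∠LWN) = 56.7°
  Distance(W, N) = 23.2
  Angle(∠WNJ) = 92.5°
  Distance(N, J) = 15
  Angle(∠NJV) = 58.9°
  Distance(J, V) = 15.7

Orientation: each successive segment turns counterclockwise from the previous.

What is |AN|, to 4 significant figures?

16.71

A is at the origin; AH runs at 127.3° with length 12.4, so H = (-7.514, 9.864). AH is perpendicular to HL, so HL runs at -142.7°; with |HL| = 23.3, L = (-26.05, -4.256). ∠HLW = 57.7° gives LW at -20.40° from the x-axis; with |LW| = 20.2, W = (-7.116, -11.30). ∠LWN = 56.7° gives WN at 102.9° from the x-axis; with |WN| = 23.2, N = (-12.30, 11.32). Then |AN| = |N − A| = 16.71.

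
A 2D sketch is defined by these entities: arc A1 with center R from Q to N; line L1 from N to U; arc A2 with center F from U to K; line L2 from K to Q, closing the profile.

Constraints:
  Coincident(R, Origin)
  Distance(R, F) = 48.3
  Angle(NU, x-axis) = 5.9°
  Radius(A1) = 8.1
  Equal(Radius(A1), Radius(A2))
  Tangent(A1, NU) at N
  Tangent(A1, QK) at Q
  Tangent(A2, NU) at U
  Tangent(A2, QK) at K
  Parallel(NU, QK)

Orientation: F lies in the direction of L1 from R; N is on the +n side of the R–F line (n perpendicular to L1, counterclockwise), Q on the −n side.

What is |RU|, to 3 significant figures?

49.0

The slot axis is L1's direction at 5.9°, so u = (cos 5.9°, sin 5.9°) = (0.995, 0.103) and n = (−sin 5.9°, cos 5.9°) = (-0.103, 0.995). R is at the origin and F lies 48.3 along u from R, so F = 48.3·u = (48.0, 4.96). Tangency of A1 to both parallel lines with radius 8.1 puts N and Q at R ± 8.1·n: N = (-0.833, 8.06), Q = (0.833, -8.06). Equal radii place U and K the same way about F: U = F + 8.1·n = (47.2, 13.0), K = F − 8.1·n = (48.9, -3.09). Then |RU| = |U − R| = 49.0.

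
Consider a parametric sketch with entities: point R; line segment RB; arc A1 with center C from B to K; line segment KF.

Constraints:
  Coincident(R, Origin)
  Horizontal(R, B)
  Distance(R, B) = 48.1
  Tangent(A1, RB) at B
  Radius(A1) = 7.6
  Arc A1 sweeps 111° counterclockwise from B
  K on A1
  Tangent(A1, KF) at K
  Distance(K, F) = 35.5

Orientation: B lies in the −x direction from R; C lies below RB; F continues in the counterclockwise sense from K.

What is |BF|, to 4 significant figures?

43.83

On A1, B sits at bearing 90° from C; a 111° counterclockwise sweep puts K at bearing 201°, so K = C + 7.6·(cos 201°, sin 201°) = (-55.20, -10.32). Tangency of A1 to KF means the radius CK is perpendicular to KF, so KF runs along (−sin 201°, cos 201°); with |KF| = 35.5, F = (-42.47, -43.47). Then |BF| = |F − B| = 43.83.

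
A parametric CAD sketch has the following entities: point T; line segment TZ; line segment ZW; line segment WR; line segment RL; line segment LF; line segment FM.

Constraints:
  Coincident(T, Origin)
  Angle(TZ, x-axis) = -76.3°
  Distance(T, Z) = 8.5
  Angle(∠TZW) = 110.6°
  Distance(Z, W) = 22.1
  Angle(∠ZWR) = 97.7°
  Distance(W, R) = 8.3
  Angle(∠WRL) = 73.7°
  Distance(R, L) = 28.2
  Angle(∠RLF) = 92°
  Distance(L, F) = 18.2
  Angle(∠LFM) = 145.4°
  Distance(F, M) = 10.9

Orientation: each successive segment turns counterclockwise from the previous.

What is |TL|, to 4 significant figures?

4.291

T is at the origin; TZ runs at -76.3° with length 8.5, so Z = (2.013, -8.258). ∠TZW = 110.6° gives ZW at -6.900° from the x-axis; with |ZW| = 22.1, W = (23.95, -10.91). ∠ZWR = 97.7° gives WR at 75.40° from the x-axis; with |WR| = 8.3, R = (26.05, -2.881). ∠WRL = 73.7° gives RL at -178.3° from the x-axis; with |RL| = 28.2, L = (-2.142, -3.718). Then |TL| = |L − T| = 4.291.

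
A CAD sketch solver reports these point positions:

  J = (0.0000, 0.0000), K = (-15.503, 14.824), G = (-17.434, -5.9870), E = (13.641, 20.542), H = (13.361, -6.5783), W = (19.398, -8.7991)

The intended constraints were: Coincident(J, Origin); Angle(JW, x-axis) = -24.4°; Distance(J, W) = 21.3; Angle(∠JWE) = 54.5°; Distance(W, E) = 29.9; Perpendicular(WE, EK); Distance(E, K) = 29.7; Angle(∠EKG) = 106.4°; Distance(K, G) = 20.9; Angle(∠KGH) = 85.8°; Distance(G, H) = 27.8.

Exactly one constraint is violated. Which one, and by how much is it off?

Distance(G, H) = 27.8 — off by 3.00.

J = (0.00, 0.00) ✓; JW at -24.40° ✓; |JW| = 21.30 ✓; ∠JWE = 54.50° ✓; |WE| = 29.90 ✓; ∠(WE, EK) = 90.00° ✓; |EK| = 29.70 ✓; ∠EKG = 106.4° ✓; |KG| = 20.90 ✓; ∠KGH = 85.80° ✓; |GH| = 30.80 ✗.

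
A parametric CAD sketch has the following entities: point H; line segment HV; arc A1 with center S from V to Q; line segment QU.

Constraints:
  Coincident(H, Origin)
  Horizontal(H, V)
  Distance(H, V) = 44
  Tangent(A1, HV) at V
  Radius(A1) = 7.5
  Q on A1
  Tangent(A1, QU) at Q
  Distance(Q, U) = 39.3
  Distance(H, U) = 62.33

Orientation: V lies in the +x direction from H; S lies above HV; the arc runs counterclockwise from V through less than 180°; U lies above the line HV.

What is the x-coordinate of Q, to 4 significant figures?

51.22

Checks: |SQ| = 7.500 ✓; ∠(SQ, QU) = 90.00° ✓; |QU| = 39.30 ✓; |HU| = 62.33 ✓.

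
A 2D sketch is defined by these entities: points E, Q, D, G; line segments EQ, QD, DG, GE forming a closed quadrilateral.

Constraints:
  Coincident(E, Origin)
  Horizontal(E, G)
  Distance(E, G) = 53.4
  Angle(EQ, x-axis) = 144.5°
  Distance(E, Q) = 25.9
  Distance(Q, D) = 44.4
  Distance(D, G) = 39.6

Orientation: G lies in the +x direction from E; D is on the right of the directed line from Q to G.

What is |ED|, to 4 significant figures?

18.50

Checks: |EG| = 53.40 ✓; |EQ| = 25.90 ✓; |QD| = 44.40 ✓; |DG| = 39.60 ✓.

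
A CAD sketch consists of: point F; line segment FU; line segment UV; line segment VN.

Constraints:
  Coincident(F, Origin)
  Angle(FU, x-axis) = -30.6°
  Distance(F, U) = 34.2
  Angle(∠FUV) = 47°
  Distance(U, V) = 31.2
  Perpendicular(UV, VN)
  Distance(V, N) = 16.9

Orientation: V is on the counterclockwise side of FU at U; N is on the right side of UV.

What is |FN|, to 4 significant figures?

42.65

∠FUV = 47.0°, so UV runs at -30.6° + (180° − 47.0°) = 102.4° from the x-axis; with |UV| = 31.2, V = U + 31.2·(cos 102.4°, sin 102.4°) = (22.74, 13.06). The perpendicularity gives VN at right angles to UV; with |VN| = 16.9 on the right of UV, N = V + 16.9·(0.9767, 0.2147) = (39.24, 16.69). Then |FN| = |N − F| = 42.65.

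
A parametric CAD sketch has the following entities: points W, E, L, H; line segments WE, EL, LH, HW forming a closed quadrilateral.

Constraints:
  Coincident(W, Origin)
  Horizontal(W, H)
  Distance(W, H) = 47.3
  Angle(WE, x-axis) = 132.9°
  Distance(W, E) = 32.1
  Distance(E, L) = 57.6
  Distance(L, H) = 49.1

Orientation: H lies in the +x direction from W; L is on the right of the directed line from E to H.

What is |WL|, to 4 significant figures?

27.51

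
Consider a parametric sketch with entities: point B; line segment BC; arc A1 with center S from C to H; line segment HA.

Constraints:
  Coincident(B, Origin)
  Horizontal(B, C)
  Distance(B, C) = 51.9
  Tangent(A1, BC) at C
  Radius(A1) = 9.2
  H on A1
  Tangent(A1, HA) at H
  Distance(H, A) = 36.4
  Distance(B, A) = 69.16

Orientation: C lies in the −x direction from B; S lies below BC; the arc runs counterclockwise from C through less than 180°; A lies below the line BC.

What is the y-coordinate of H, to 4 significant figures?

-11.67

Checks: B.y = 0.00, C.y = 0.00 ✓; ∠(SC, CB) = 90.00° ✓; |SC| = 9.200 ✓; |SH| = 9.200 ✓; ∠(SH, HA) = 90.00° ✓; |HA| = 36.40 ✓; |BA| = 69.16 ✓.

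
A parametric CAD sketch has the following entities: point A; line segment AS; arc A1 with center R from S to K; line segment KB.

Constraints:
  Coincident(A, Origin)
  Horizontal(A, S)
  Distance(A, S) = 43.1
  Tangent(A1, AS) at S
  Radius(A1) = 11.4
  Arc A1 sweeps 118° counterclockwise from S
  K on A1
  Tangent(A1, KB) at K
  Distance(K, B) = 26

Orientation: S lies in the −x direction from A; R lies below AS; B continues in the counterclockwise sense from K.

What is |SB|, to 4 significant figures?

39.77

On A1, S sits at bearing 90° from R; a 118° counterclockwise sweep puts K at bearing 208°, so K = R + 11.4·(cos 208°, sin 208°) = (-53.17, -16.75). Since A1 is tangent to KB there, RK ⟂ KB, so KB runs along (−sin 208°, cos 208°); with |KB| = 26.0, B = (-40.96, -39.71). Then |SB| = |B − S| = 39.77.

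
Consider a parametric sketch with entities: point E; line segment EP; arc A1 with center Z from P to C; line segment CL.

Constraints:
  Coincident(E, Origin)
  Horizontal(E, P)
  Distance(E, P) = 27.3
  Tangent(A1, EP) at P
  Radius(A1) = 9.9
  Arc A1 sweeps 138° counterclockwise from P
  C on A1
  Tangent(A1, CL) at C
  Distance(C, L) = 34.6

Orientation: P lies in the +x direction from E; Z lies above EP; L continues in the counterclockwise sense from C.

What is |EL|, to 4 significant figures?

41.23

E is at the origin; EP is horizontal with |EP| = 27.3 and P on the +x side, so P = (27.30, 0.000). Since A1 is tangent to EP there, ZP ⟂ EP, so Z = P + (0, 9.9) = (27.30, 9.900). On A1, P sits at bearing -90° from Z; a 138° counterclockwise sweep puts C at bearing 48°, so C = Z + 9.9·(cos 48°, sin 48°) = (33.92, 17.26). The tangent condition forces ZC to be normal to CL, so CL runs along (−sin 48°, cos 48°); with |CL| = 34.6, L = (8.212, 40.41). Then |EL| = |L − E| = 41.23.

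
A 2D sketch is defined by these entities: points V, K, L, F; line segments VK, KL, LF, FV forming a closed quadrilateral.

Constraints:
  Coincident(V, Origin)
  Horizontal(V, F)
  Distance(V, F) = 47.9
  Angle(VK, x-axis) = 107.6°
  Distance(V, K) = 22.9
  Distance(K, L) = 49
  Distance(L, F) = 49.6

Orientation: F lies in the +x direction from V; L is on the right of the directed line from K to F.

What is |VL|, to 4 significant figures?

26.16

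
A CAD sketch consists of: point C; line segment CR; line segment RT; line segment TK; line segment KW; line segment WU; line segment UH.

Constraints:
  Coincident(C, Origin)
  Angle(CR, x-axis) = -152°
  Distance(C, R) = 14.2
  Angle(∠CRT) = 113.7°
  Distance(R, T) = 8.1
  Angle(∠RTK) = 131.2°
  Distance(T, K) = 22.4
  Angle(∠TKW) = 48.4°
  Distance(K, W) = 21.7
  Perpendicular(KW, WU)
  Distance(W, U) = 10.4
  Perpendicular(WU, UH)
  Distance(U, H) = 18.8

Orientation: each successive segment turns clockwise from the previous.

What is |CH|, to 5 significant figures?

26.560

C is at the origin; CR runs at -152.0° with length 14.2, so R = (-12.538, -6.6665). ∠CRT = 113.7° gives RT at 141.70° from the x-axis; with |RT| = 8.1, T = (-18.895, -1.6463). ∠RTK = 131.2° gives TK at 92.900° from the x-axis; with |TK| = 22.4, K = (-20.028, 20.725). ∠TKW = 48.4° gives KW at -38.700° from the x-axis; with |KW| = 21.7, W = (-3.0925, 7.1573). KW is perpendicular to WU, so WU runs at -128.70°; with |WU| = 10.4, U = (-9.5950, -0.95921). WU ⟂ UH, so UH runs at 141.30°; with |UH| = 18.8, H = (-24.267, 10.795). Then |CH| = |H − C| = 26.560.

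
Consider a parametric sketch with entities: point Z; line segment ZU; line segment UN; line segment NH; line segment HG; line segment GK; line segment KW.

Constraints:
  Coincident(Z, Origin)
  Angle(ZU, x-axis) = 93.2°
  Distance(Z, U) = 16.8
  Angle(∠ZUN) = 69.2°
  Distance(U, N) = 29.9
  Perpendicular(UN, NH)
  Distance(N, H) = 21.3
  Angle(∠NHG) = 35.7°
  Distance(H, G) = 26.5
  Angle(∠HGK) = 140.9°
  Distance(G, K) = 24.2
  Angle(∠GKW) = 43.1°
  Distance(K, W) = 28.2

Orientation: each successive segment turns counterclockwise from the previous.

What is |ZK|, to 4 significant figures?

41.29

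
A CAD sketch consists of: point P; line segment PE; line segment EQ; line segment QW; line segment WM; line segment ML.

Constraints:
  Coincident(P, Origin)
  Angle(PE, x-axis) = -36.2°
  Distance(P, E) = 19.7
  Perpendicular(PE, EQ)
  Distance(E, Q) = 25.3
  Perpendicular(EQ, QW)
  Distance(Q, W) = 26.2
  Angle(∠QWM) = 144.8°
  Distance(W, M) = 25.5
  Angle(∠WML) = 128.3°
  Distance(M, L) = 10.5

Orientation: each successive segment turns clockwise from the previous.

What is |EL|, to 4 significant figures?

47.61

∠QWM = 144.8° gives WM at 108.6° from the x-axis; with |WM| = 25.5, M = (-28.32, 7.591). ∠WML = 128.3° gives ML at 56.90° from the x-axis; with |ML| = 10.5, L = (-22.59, 16.39). Then |EL| = |L − E| = 47.61.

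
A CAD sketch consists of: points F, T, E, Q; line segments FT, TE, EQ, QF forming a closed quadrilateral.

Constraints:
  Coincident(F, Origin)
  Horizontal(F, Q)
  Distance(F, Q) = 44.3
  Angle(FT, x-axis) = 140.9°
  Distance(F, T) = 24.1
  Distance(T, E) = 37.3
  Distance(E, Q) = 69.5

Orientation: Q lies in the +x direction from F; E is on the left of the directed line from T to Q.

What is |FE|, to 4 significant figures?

49.82

Checks: |TE| = 37.30 ✓; |EQ| = 69.50 ✓.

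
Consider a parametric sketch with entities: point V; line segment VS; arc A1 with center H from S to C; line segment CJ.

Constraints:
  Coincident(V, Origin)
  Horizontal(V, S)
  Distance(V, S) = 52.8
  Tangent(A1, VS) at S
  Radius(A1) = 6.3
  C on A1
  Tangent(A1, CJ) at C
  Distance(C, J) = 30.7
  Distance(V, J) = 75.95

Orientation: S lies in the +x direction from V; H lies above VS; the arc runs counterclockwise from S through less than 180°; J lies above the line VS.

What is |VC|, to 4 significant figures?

58.97

Checks: V = (0.00, 0.00) ✓; |HC| = 6.300 ✓; ∠(HC, CJ) = 90.00° ✓; |CJ| = 30.70 ✓; |VJ| = 75.95 ✓.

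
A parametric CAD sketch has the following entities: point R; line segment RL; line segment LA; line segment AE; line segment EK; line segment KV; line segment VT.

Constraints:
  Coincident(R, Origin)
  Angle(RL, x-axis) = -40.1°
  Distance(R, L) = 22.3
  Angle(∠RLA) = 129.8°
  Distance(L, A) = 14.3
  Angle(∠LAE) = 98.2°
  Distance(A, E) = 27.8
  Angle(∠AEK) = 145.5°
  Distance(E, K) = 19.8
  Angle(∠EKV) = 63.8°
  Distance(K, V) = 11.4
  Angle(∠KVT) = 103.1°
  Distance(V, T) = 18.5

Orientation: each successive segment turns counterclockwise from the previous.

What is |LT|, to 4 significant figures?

26.17

R is at the origin; RL runs at -40.1° with length 22.3, so L = (17.06, -14.36). ∠RLA = 129.8° gives LA at 10.10° from the x-axis; with |LA| = 14.3, A = (31.14, -11.86). ∠LAE = 98.2° gives AE at 91.90° from the x-axis; with |AE| = 27.8, E = (30.21, 15.93). ∠AEK = 145.5° gives EK at 126.4° from the x-axis; with |EK| = 19.8, K = (18.46, 31.87). ∠EKV = 63.8° gives KV at -117.4° from the x-axis; with |KV| = 11.4, V = (13.22, 21.74). ∠KVT = 103.1° gives VT at -40.50° from the x-axis; with |VT| = 18.5, T = (27.29, 9.730). Then |LT| = |T − L| = 26.17.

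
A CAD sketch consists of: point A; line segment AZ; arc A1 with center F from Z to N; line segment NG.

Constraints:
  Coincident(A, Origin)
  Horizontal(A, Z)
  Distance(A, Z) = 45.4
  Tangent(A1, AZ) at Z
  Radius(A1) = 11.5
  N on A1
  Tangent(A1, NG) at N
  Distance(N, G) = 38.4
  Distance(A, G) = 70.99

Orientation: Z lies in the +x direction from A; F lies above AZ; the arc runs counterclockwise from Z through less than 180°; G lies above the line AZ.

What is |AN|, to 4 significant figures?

58.32

A is at the origin; A and Z share the same y with |AZ| = 45.4 and Z on the +x side, so Z = (45.40, 0.000). Tangency of A1 to AZ means the radius FZ is perpendicular to AZ, so F = Z + (0, 11.5) = (45.40, 11.50). Since FN ⟂ NG (tangency), |FG| = √(11.5² + 38.4²) = 40.09 regardless of where N sits on A1. So G lies on both circle(A, 70.99) and circle(F, 40.09); the above-AZ intersection is G = (48.94, 51.43). N is the foot of the tangent from G: N = (56.66, 13.81).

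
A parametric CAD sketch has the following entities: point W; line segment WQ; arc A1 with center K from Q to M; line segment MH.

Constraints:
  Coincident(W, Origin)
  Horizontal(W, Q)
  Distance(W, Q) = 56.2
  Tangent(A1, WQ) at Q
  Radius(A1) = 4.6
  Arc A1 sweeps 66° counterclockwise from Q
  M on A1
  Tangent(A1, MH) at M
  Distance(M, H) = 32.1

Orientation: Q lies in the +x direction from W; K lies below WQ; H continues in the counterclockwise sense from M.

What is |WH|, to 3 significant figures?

50.4

W is at the origin; W and Q share the same y with |WQ| = 56.2 and Q on the +x side, so Q = (56.2, 0.00). The tangent condition forces KQ to be normal to WQ, so K = Q + (0, -4.6) = (56.2, -4.60). On A1, Q sits at bearing 90° from K; a 66° counterclockwise sweep puts M at bearing 156°, so M = K + 4.6·(cos 156°, sin 156°) = (52.0, -2.73). Since A1 is tangent to MH there, KM ⟂ MH, so MH runs along (−sin 156°, cos 156°); with |MH| = 32.1, H = (38.9, -32.1). Then |WH| = |H − W| = 50.4.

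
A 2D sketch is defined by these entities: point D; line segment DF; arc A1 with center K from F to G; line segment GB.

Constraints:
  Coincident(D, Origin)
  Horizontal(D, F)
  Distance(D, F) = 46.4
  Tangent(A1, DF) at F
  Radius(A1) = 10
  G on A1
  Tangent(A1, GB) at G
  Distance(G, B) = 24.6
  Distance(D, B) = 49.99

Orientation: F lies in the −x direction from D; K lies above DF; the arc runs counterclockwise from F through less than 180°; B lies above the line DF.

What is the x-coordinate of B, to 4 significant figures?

-36.17

Checks: |KG| = 10.00 ✓; ∠(KG, GB) = 90.00° ✓; |GB| = 24.60 ✓; |DB| = 49.99 ✓.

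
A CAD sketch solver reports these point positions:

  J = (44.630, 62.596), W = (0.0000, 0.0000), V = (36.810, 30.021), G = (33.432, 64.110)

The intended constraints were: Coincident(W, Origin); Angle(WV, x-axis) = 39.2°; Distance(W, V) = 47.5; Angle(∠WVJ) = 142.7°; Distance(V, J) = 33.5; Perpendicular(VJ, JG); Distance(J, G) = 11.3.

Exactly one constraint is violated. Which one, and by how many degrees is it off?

Perpendicular(VJ, JG) — off by 5.80°.

W = (0.00, 0.00) ✓; WV at 39.20° ✓; |WV| = 47.50 ✓; ∠WVJ = 142.7° ✓; |VJ| = 33.50 ✓; ∠(VJ, JG) = 95.80° ✗; |JG| = 11.30 ✓.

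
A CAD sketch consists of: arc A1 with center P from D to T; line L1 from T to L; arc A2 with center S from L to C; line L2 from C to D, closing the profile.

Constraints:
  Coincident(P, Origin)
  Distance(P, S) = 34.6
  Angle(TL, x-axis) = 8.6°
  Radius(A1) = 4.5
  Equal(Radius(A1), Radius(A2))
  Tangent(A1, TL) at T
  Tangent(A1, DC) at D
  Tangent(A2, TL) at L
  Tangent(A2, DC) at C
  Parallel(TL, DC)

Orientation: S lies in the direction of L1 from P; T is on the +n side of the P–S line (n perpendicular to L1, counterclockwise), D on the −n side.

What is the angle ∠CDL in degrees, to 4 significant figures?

14.58°

The slot axis is L1's direction at 8.6°, so u = (cos 8.6°, sin 8.6°) = (0.9888, 0.1495) and n = (−sin 8.6°, cos 8.6°) = (-0.1495, 0.9888). P is at the origin and S lies 34.6 along u from P, so S = 34.6·u = (34.21, 5.174). Tangency of A1 to both parallel lines with radius 4.5 puts T and D at P ± 4.5·n: T = (-0.6729, 4.449), D = (0.6729, -4.449). Equal radii place L and C the same way about S: L = S + 4.5·n = (33.54, 9.623), C = S − 4.5·n = (34.88, 0.7245). Then cos ∠CDL = DC·DL / (|DC||DL|), giving 14.58°.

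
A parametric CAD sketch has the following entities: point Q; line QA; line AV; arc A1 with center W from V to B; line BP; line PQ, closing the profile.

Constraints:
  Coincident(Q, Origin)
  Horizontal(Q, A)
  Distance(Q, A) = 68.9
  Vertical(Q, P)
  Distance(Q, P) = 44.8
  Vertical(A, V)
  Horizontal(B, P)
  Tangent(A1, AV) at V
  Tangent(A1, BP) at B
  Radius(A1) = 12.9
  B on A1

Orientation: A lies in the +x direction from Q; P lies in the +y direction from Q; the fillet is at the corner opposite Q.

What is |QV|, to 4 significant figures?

75.93

Q is at the origin; Q and A share the same y with |QA| = 68.9 and A on the +x side, so A = (68.90, 0.000). QP is vertical with |QP| = 44.8 and P on the +y side, so P = (0.000, 44.80). The virtual corner opposite Q is at (68.90, 44.80). Since A1 is tangent to AV there, WV ⟂ AV and A1 meets BP tangentially, so WB is at right angles to BP, with radius 12.9, so the center W sits 12.9 in from both sides at W = (56.00, 31.90). That places the tangent points at V = (68.90, 31.90) on AV and B = (56.00, 44.80) on BP. Then |QV| = |V − Q| = 75.93.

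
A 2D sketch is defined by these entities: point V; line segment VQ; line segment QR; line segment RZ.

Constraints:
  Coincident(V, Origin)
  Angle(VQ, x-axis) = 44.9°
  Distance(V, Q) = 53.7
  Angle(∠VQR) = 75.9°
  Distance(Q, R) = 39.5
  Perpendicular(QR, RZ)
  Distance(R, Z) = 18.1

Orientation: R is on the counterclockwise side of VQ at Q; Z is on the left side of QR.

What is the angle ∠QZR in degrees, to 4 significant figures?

65.38°

V is at the origin; VQ runs at 44.9° with length 53.7, so Q = 53.7·(cos 44.9°, sin 44.9°) = (38.04, 37.91). ∠VQR = 75.9°, so QR runs at 44.9° + (180° − 75.9°) = 149.0° from the x-axis; with |QR| = 39.5, R = Q + 39.5·(cos 149.0°, sin 149.0°) = (4.180, 58.25). The perpendicularity gives RZ at right angles to QR; with |RZ| = 18.1 on the left of QR, Z = R + 18.1·(-0.5150, -0.8572) = (-5.142, 42.73). Then cos ∠QZR = ZQ·ZR / (|ZQ||ZR|), giving 65.38°.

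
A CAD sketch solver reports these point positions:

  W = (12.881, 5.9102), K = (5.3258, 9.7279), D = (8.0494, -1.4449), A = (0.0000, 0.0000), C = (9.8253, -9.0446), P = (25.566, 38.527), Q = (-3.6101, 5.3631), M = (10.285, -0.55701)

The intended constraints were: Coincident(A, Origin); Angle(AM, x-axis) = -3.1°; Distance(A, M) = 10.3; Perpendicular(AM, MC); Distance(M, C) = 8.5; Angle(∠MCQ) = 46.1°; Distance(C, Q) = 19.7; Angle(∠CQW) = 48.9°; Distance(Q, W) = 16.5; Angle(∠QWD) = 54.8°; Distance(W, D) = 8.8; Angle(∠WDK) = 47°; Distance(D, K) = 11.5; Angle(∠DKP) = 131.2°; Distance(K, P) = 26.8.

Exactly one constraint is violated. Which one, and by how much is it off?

Distance(K, P) = 26.8 — off by 8.40.

A = (0.00, 0.00) ✓; AM at -3.100° ✓; |AM| = 10.30 ✓; ∠(AM, MC) = 90.00° ✓; |MC| = 8.500 ✓; ∠MCQ = 46.10° ✓; |CQ| = 19.70 ✓; ∠CQW = 48.90° ✓; |QW| = 16.50 ✓; ∠QWD = 54.80° ✓; |WD| = 8.800 ✓; ∠WDK = 47.00° ✓; |DK| = 11.50 ✓; ∠DKP = 131.2° ✓; |KP| = 35.20 ✗.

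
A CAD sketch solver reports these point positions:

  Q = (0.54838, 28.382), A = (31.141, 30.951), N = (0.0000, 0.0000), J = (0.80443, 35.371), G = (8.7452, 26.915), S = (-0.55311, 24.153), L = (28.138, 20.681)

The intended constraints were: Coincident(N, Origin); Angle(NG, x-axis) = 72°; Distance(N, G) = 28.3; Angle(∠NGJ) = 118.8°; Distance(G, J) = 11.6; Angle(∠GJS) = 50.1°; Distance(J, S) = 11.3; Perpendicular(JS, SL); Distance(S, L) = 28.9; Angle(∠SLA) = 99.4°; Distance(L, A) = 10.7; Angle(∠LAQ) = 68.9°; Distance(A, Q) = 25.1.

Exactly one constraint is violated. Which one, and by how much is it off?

Distance(A, Q) = 25.1 — off by 5.60.

N = (0.00, 0.00) ✓; NG at 72.00° ✓; |NG| = 28.30 ✓; ∠NGJ = 118.8° ✓; |GJ| = 11.60 ✓; ∠GJS = 50.10° ✓; |JS| = 11.30 ✓; ∠(JS, SL) = 90.00° ✓; |SL| = 28.90 ✓; ∠SLA = 99.40° ✓; |LA| = 10.70 ✓; ∠LAQ = 68.90° ✓; |AQ| = 30.70 ✗.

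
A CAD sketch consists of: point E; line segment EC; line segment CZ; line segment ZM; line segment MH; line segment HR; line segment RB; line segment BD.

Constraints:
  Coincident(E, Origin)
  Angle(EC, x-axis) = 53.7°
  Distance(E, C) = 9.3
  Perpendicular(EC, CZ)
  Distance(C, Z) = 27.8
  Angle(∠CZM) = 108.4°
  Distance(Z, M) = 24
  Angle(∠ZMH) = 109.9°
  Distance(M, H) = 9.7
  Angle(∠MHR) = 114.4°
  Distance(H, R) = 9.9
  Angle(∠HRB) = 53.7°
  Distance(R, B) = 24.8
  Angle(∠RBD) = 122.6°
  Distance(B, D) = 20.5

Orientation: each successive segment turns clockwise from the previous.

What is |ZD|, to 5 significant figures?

39.029

E is at the origin; EC runs at 53.7° with length 9.3, so C = (5.5057, 7.4951). The perpendicularity gives CZ at right angles to EC, so CZ runs at -36.300°; with |CZ| = 27.8, Z = (27.911, -8.9628). ∠CZM = 108.4° gives ZM at -107.90° from the x-axis; with |ZM| = 24.0, M = (20.534, -31.801). ∠ZMH = 109.9° gives MH at -178.00° from the x-axis; with |MH| = 9.7, H = (10.840, -32.140). ∠MHR = 114.4° gives HR at 116.40° from the x-axis; with |HR| = 9.9, R = (6.4380, -23.272). ∠HRB = 53.7° gives RB at -9.9000° from the x-axis; with |RB| = 24.8, B = (30.869, -27.536). ∠RBD = 122.6° gives BD at -67.300° from the x-axis; with |BD| = 20.5, D = (38.780, -46.448). Then |ZD| = |D − Z| = 39.029.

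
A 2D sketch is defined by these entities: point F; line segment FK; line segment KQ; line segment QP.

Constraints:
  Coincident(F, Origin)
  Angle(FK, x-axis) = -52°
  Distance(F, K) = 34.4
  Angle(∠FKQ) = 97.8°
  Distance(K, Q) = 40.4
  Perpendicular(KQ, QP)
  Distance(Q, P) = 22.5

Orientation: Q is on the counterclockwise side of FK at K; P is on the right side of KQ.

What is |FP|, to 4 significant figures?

72.34

F is at the origin; FK runs at -52.0° with length 34.4, so K = 34.4·(cos -52.0°, sin -52.0°) = (21.18, -27.11). ∠FKQ = 97.8°, so KQ runs at -52.0° + (180° − 97.8°) = 30.20° from the x-axis; with |KQ| = 40.4, Q = K + 40.4·(cos 30.20°, sin 30.20°) = (56.10, -6.786). KQ ⟂ QP; with |QP| = 22.5 on the right of KQ, P = Q + 22.5·(0.5030, -0.8643) = (67.41, -26.23). Then |FP| = |P − F| = 72.34.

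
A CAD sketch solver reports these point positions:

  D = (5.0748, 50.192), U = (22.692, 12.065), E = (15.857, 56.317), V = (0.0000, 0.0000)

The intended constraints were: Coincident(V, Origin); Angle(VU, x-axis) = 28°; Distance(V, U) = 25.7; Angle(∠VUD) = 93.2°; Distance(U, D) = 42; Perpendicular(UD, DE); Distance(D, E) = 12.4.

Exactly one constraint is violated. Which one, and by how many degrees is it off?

Perpendicular(UD, DE) — off by 4.80°.

V = (0.00, 0.00) ✓; VU at 28.00° ✓; |VU| = 25.70 ✓; ∠VUD = 93.20° ✓; |UD| = 42.00 ✓; ∠(UD, DE) = 85.20° ✗; |DE| = 12.40 ✓.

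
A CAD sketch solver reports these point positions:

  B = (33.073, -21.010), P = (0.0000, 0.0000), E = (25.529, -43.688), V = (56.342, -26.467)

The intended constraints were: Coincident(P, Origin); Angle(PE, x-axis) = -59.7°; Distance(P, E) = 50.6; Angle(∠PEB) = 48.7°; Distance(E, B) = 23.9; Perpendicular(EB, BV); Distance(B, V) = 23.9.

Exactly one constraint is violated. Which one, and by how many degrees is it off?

Perpendicular(EB, BV) — off by 5.20°.

P = (0.00, 0.00) ✓; PE at -59.70° ✓; |PE| = 50.60 ✓; ∠PEB = 48.70° ✓; |EB| = 23.90 ✓; ∠(EB, BV) = 84.80° ✗; |BV| = 23.90 ✓.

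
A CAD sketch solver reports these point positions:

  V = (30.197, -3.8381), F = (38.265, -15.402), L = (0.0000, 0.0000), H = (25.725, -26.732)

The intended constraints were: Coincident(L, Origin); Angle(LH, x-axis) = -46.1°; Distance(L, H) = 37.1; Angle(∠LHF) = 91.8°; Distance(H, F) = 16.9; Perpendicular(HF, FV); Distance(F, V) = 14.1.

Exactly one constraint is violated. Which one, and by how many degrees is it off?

Perpendicular(HF, FV) — off by 7.20°.

L = (0.00, 0.00) ✓; LH at -46.10° ✓; |LH| = 37.10 ✓; ∠LHF = 91.80° ✓; |HF| = 16.90 ✓; ∠(HF, FV) = 82.80° ✗; |FV| = 14.10 ✓.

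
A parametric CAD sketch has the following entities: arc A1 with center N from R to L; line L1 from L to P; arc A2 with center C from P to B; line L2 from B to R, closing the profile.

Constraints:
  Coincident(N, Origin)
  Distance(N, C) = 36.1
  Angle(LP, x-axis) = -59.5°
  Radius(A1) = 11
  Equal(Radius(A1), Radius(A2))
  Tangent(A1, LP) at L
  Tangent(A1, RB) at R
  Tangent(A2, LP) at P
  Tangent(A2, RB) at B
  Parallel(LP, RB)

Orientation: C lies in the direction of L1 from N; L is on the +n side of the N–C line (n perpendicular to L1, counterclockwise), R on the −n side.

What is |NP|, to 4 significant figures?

37.74

Tangency of A1 to both parallel lines with radius 11.0 puts L and R at N ± 11.0·n: L = (9.478, 5.583), R = (-9.478, -5.583). Equal radii place P and B the same way about C: P = C + 11.0·n = (27.80, -25.52), B = C − 11.0·n = (8.844, -36.69). Then |NP| = |P − N| = 37.74.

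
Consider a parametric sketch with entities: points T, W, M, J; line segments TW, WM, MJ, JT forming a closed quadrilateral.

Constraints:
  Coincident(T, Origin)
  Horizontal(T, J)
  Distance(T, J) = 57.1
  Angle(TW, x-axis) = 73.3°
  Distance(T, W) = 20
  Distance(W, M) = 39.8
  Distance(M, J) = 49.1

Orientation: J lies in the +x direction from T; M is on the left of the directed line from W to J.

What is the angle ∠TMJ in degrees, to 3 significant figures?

64.2°

Checks: |WM| = 39.80 ✓; |MJ| = 49.10 ✓.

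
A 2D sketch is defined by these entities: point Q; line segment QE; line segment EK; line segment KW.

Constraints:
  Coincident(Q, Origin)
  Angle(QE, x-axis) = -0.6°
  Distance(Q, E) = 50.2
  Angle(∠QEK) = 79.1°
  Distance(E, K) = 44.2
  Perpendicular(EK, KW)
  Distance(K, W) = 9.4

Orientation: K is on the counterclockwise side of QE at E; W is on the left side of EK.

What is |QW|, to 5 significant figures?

52.879

Q is at the origin; QE runs at -0.6° with length 50.2, so E = 50.2·(cos -0.6°, sin -0.6°) = (50.197, -0.52568). ∠QEK = 79.1°, so EK runs at -0.6° + (180° − 79.1°) = 100.30° from the x-axis; with |EK| = 44.2, K = E + 44.2·(cos 100.30°, sin 100.30°) = (42.294, 42.962). The perpendicularity gives KW at right angles to EK; with |KW| = 9.4 on the left of EK, W = K + 9.4·(-0.98389, -0.17880) = (33.046, 41.281). Then |QW| = |W − Q| = 52.879.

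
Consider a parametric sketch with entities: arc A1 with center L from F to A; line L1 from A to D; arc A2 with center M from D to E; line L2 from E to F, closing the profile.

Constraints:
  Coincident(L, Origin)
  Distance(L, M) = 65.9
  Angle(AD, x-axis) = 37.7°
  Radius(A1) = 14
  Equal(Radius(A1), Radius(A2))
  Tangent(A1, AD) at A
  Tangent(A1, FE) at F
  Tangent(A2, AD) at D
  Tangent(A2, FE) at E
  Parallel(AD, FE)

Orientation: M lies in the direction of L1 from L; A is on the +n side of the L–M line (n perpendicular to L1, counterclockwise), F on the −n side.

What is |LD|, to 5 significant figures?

67.371

Tangency of A1 to both parallel lines with radius 14.0 puts A and F at L ± 14.0·n: A = (-8.5614, 11.077), F = (8.5614, -11.077). Equal radii place D and E the same way about M: D = M + 14.0·n = (43.580, 51.377), E = M − 14.0·n = (60.703, 29.223). Then |LD| = |D − L| = 67.371.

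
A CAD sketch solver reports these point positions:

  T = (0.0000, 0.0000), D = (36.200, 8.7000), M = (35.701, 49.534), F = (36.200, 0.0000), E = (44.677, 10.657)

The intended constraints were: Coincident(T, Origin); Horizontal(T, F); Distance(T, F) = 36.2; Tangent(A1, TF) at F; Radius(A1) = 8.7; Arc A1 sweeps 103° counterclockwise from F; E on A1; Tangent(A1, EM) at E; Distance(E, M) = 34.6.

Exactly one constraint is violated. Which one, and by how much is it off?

Distance(E, M) = 34.6 — off by 5.30.

T = (0.00, 0.00) ✓; T.y = 0.00, F.y = 0.00 ✓; |TF| = 36.20 ✓; ∠(DF, FT) = 90.00° ✓; |DF| = 8.700 ✓; bearing(D→E) − bearing(D→F) = 103.0° ✓; |DE| = 8.700 ✓; ∠(DE, EM) = 90.00° ✓; |EM| = 39.90 ✗.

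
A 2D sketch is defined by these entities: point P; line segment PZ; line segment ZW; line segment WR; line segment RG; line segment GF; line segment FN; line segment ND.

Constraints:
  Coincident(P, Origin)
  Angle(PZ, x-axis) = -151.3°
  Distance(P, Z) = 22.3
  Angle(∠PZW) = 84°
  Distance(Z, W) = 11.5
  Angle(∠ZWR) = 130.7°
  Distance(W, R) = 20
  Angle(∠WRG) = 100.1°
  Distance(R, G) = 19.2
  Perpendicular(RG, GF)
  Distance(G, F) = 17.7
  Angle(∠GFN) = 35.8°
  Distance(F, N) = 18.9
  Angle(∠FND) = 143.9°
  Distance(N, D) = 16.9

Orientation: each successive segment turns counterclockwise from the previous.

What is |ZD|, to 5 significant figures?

43.362

P is at the origin; PZ runs at -151.3° with length 22.3, so Z = (-19.560, -10.709). ∠PZW = 84.0° gives ZW at -55.300° from the x-axis; with |ZW| = 11.5, W = (-13.014, -20.164). ∠ZWR = 130.7° gives WR at -6.0000° from the x-axis; with |WR| = 20.0, R = (6.8768, -22.254). ∠WRG = 100.1° gives RG at 73.900° from the x-axis; with |RG| = 19.2, G = (12.201, -3.8072). RG is perpendicular to GF, so GF runs at 163.90°; with |GF| = 17.7, F = (-4.8046, 1.1012). ∠GFN = 35.8° gives FN at -51.900° from the x-axis; with |FN| = 18.9, N = (6.8574, -13.772). ∠FND = 143.9° gives ND at -15.800° from the x-axis; with |ND| = 16.9, D = (23.119, -18.373). Then |ZD| = |D − Z| = 43.362.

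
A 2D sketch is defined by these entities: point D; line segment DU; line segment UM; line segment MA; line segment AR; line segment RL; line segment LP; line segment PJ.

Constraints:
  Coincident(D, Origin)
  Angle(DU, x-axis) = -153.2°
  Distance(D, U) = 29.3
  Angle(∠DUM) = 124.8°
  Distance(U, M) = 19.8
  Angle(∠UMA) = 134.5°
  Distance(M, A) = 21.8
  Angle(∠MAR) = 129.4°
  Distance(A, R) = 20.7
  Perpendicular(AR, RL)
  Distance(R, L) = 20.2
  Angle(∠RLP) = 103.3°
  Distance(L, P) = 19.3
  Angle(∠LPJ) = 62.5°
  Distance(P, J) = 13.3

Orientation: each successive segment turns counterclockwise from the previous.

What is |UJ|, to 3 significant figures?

30.0

D is at the origin; DU runs at -153.2° with length 29.3, so U = (-26.2, -13.2). ∠DUM = 124.8° gives UM at -98.0° from the x-axis; with |UM| = 19.8, M = (-28.9, -32.8). ∠UMA = 134.5° gives MA at -52.5° from the x-axis; with |MA| = 21.8, A = (-15.6, -50.1). ∠MAR = 129.4° gives AR at -1.90° from the x-axis; with |AR| = 20.7, R = (5.05, -50.8). AR ⟂ RL, so RL runs at 88.1°; with |RL| = 20.2, L = (5.72, -30.6). ∠RLP = 103.3° gives LP at 165° from the x-axis; with |LP| = 19.3, P = (-12.9, -25.6). ∠LPJ = 62.5° gives PJ at -77.7° from the x-axis; with |PJ| = 13.3, J = (-10.1, -38.5). Then |UJ| = |J − U| = 30.0.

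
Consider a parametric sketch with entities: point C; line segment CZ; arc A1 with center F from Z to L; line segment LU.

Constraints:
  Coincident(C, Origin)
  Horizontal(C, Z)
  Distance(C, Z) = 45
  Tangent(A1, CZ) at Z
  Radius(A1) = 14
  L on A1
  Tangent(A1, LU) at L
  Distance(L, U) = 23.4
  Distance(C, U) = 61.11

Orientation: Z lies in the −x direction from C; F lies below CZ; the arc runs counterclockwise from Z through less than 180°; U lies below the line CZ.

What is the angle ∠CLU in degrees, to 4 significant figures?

79.61°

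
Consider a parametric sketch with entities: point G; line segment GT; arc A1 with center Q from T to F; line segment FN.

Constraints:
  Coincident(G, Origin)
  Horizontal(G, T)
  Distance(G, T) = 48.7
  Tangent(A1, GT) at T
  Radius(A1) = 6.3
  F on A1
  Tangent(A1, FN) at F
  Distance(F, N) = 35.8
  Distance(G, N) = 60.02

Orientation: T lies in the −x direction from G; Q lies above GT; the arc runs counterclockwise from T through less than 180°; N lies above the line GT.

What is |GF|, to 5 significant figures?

42.874

G is at the origin; G and T share the same y with |GT| = 48.7 and T on the −x side, so T = (-48.700, 0.0000). The tangent condition forces QT to be normal to GT, so Q = T + (0, 6.3) = (-48.700, 6.3000). Since QF ⟂ FN (tangency), |QN| = √(6.3² + 35.8²) = 36.350 regardless of where F sits on A1. So N lies on both circle(G, 60.02) and circle(Q, 36.350); the above-GT intersection is N = (-42.724, 42.155). F is the foot of the tangent from N: F = (-42.400, 6.3569).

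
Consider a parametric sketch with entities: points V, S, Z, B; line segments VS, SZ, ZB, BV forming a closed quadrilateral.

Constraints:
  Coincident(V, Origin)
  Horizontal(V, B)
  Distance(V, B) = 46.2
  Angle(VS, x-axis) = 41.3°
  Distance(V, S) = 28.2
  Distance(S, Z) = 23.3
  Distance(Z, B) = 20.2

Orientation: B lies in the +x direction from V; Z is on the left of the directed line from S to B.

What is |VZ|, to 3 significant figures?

48.8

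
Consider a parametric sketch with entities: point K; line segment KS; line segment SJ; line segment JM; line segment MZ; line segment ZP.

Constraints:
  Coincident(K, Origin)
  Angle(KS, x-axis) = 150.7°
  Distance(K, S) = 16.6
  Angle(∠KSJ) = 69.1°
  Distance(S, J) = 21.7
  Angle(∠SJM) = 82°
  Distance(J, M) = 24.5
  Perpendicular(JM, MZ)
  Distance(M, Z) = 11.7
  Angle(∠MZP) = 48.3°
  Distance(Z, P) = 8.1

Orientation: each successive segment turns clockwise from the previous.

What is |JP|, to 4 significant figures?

19.50

K is at the origin; KS runs at 150.7° with length 16.6, so S = (-14.48, 8.124). ∠KSJ = 69.1° gives SJ at 39.80° from the x-axis; with |SJ| = 21.7, J = (2.195, 22.01). ∠SJM = 82.0° gives JM at -58.20° from the x-axis; with |JM| = 24.5, M = (15.11, 1.192). JM ⟂ MZ, so MZ runs at -148.2°; with |MZ| = 11.7, Z = (5.162, -4.974). ∠MZP = 48.3° gives ZP at 80.10° from the x-axis; with |ZP| = 8.1, P = (6.555, 3.006). Then |JP| = |P − J| = 19.50.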